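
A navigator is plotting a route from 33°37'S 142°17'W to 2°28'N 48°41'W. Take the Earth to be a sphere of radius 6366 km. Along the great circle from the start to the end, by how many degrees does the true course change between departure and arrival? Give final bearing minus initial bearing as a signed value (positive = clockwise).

Initial bearing θ₁ = atan2(sin Δλ cos φ₂, cos φ₁ sin φ₂ − sin φ₁ cos φ₂ cos Δλ) = 89.94°
Final bearing θ₂ = (initial bearing from the destination back to the start) + 180° = 56.46°
Δθ = θ₂ − θ₁ = -33.5°

-33.5°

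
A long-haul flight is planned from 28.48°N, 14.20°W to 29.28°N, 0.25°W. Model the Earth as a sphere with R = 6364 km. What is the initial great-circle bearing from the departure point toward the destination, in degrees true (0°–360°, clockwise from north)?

82.9°

N = sin Δλ·cos φ₂ = +0.2103;  D = cos φ₁ sin φ₂ − sin φ₁ cos φ₂ cos Δλ = +0.0262
initial course = atan2(N, D) = 82.89°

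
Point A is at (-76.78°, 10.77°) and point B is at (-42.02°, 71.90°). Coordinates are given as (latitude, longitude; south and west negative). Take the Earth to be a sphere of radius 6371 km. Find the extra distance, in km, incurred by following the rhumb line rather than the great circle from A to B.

Great circle: cos σ = sin φ₁ sin φ₂ + cos φ₁ cos φ₂ cos Δλ,  σ = 0.7471 rad → d_gc = 4759.6 km
Rhumb line: Δψ = +1.3456, q = Δφ/Δψ = 0.4509, d_rh = R√(Δφ²+q²Δλ²) = 4932.7 km
Excess = 4932.7 − 4759.6 = 173.1 ≈ 173 km

173 km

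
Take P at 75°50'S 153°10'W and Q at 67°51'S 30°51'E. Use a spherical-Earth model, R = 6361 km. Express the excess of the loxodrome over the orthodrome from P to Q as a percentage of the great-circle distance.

Great circle: σ = 0.6335 rad → d_gc = Rσ = 4029.5 km
Rhumb: Δφ = +0.1393, Δλ = -3.0715, Δψ = +0.4544, q = Δφ/Δψ = 0.3066 → d_rh = R√(Δφ²+q²Δλ²) = 6056.2 km
Excess = (6056.2 − 4029.5) / 4029.5 = 2026.7 / 4029.5 = 50.30% ≈ 50.3%

50.3%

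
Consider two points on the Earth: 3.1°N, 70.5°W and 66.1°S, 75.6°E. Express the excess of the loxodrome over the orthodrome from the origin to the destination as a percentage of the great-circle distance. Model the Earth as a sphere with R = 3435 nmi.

15.2%

Great circle: σ = 1.9662 rad → d_gc = Rσ = 6754.1 nmi
Rhumb: Δφ = -1.2078, Δλ = +2.5499, Δψ = -1.6070, q = Δφ/Δψ = 0.7516 → d_rh = R√(Δφ²+q²Δλ²) = 7781.3 nmi
Excess = (7781.3 − 6754.1) / 6754.1 = 1027.2 / 6754.1 = 15.21% ≈ 15.2%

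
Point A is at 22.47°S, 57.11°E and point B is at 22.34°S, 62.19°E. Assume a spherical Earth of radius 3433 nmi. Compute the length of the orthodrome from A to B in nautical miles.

281 nmi

Haversine: a = sin²(Δφ/2)+cos φ₁ cos φ₂ sin²(Δλ/2) = 0.00168;  σ = 2·atan2(√a,√(1−a))
σ = 4.698° → d = Rσ = 3433·0.08200 = 281 nmi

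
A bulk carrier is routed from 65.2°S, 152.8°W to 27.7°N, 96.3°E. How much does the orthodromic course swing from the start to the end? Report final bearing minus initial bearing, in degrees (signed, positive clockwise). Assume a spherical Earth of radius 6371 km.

At departure: θ₁ = atan2(sin Δλ cos φ₂, cos φ₁ sin φ₂ − sin φ₁ cos φ₂ cos Δλ) = 263.67°
At arrival: θ₂ = atan2(sin Δλ cos φ₁, −cos φ₂ sin φ₁ + sin φ₂ cos φ₁ cos Δλ) = 331.91°
Δθ = θ₂ − θ₁ = +68.2°

+68.2°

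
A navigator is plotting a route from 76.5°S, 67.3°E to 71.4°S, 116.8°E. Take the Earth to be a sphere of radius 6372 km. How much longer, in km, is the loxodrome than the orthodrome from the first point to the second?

Great circle: cos σ = sin φ₁ sin φ₂ + cos φ₁ cos φ₂ cos Δλ,  σ = 0.2458 rad → d_gc = 1566.3 km
Rhumb line: Δψ = +0.3247, q = Δφ/Δψ = 0.2742, d_rh = R√(Δφ²+q²Δλ²) = 1612.3 km
Excess = 1612.3 − 1566.3 = 46.0 ≈ 46 km

46 km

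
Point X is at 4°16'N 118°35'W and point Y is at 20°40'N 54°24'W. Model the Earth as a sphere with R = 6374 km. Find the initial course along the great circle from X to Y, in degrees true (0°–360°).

θ = atan2( sin Δλ·cos φ₂ ,  cos φ₁ sin φ₂ − sin φ₁ cos φ₂ cos Δλ )
  = atan2(+0.8423, +0.3216) = 69.10°

69.1°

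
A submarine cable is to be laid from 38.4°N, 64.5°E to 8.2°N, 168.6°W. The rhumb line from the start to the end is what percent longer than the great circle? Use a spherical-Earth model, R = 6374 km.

Great circle: σ = 1.9575 rad → d_gc = Rσ = 12477.1 km
Rhumb: Δφ = -0.5271, Δλ = +2.2148, Δψ = -0.5833, q = Δφ/Δψ = 0.9037 → d_rh = R√(Δφ²+q²Δλ²) = 13192.6 km
Excess = (13192.6 − 12477.1) / 12477.1 = 715.5 / 12477.1 = 5.73% ≈ 5.7%

5.7%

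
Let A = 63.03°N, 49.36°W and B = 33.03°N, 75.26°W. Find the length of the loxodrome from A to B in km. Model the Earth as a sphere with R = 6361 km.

3807 km

Rhumb course C = atan2(Δλ, Δψ) with Δψ = ln[tan(π/4+φ₂/2)/tan(π/4+φ₁/2)] = -0.8166, Δλ = -0.4520 → C = 208.97°
d = R·|Δφ| / |cos C| = 6361·0.52360 / 0.87489 = 3807 km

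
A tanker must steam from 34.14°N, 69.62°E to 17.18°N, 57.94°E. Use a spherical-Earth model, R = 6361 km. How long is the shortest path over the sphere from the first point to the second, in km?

2212 km

cos σ = sin φ₁ sin φ₂ + cos φ₁ cos φ₂ cos Δλ
      = sin(34.14°)sin(17.18°) + cos(34.14°)cos(17.18°)cos(-11.68°) = 0.9401
σ = 19.926° → d = Rσ = 6361·0.34777 = 2212 km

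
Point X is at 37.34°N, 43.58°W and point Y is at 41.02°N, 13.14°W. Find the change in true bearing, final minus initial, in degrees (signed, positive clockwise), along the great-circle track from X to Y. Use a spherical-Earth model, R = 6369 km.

Initial bearing θ₁ = atan2(sin Δλ cos φ₂, cos φ₁ sin φ₂ − sin φ₁ cos φ₂ cos Δλ) = 71.59°
Final bearing θ₂ = (initial bearing from the destination back to the start) + 180° = 91.10°
Δθ = θ₂ − θ₁ = +19.5°

+19.5°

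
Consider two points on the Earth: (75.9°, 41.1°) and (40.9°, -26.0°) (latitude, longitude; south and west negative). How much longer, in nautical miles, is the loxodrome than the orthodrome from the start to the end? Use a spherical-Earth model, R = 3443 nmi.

118 nmi

Great circle: cos σ = sin φ₁ sin φ₂ + cos φ₁ cos φ₂ cos Δλ,  σ = 0.7860 rad → d_gc = 2706.3 nmi
Rhumb line: Δψ = -1.3066, q = Δφ/Δψ = 0.4675, d_rh = R√(Δφ²+q²Δλ²) = 2824.4 nmi
Excess = 2824.4 − 2706.3 = 118.1 ≈ 118 nmi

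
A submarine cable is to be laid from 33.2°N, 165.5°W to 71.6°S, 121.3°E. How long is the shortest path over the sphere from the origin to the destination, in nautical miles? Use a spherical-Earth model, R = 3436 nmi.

6975 nmi

cos σ = sin φ₁ sin φ₂ + cos φ₁ cos φ₂ cos Δλ
      = sin(33.20°)sin(-71.60°) + cos(33.20°)cos(-71.60°)cos(-73.20°) = -0.4432
σ = 116.310° → d = Rσ = 3436·2.02999 = 6975 nmi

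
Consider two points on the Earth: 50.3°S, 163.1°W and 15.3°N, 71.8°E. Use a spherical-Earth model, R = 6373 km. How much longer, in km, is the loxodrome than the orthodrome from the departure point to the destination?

Great circle: cos σ = sin φ₁ sin φ₂ + cos φ₁ cos φ₂ cos Δλ,  σ = 2.1619 rad → d_gc = 13778.0 km
Rhumb line: Δψ = +1.2891, q = Δφ/Δψ = 0.8882, d_rh = R√(Δφ²+q²Δλ²) = 14351.8 km
Excess = 14351.8 − 13778.0 = 573.8 ≈ 574 km

574 km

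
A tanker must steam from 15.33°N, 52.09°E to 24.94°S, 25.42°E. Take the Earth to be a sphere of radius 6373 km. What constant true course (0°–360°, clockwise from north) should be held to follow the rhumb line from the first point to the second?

212.9°

Δψ = ln[tan(π/4+φ₂/2)/tan(π/4+φ₁/2)] = -0.7205
Δλ = -0.4655 rad (taken the short way round)
course = atan2(Δλ, Δψ) = 212.86°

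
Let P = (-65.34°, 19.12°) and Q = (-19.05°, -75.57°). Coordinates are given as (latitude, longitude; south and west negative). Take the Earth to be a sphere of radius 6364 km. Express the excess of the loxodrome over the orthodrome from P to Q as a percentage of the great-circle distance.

6.6%

Great circle: σ = 1.3032 rad → d_gc = Rσ = 8293.8 km
Rhumb: Δφ = +0.8079, Δλ = -1.6527, Δψ = +1.1818, q = Δφ/Δψ = 0.6836 → d_rh = R√(Δφ²+q²Δλ²) = 8839.3 km
Excess = (8839.3 − 8293.8) / 8293.8 = 545.5 / 8293.8 = 6.58% ≈ 6.6%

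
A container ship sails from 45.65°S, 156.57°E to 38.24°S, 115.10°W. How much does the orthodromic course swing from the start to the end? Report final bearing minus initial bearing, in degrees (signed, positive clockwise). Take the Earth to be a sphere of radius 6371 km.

-66.1°

Initial bearing θ₁ = atan2(sin Δλ cos φ₂, cos φ₁ sin φ₂ − sin φ₁ cos φ₂ cos Δλ) = 117.94°
Final bearing θ₂ = (initial bearing from the destination back to the start) + 180° = 51.84°
Δθ = θ₂ − θ₁ = -66.1°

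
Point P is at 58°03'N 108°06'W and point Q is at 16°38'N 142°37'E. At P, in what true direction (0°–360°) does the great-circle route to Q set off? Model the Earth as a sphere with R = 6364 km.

θ = atan2( sin Δλ·cos φ₂ ,  cos φ₁ sin φ₂ − sin φ₁ cos φ₂ cos Δλ )
  = atan2(-0.9044, +0.4200) = 294.91°

294.9°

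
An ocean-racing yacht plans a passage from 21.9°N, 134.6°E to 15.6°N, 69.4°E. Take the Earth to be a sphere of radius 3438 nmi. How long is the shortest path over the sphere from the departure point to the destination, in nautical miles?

3698 nmi

cos σ = sin φ₁ sin φ₂ + cos φ₁ cos φ₂ cos Δλ
      = sin(21.90°)sin(15.60°) + cos(21.90°)cos(15.60°)cos(-65.20°) = 0.4752
σ = 61.631° → d = Rσ = 3438·1.07566 = 3698 nmi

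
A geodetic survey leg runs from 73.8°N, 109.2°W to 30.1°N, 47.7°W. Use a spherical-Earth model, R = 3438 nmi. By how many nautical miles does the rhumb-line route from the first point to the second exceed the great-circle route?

Great circle: cos σ = sin φ₁ sin φ₂ + cos φ₁ cos φ₂ cos Δλ,  σ = 0.9313 rad → d_gc = 3201.9 nmi
Rhumb line: Δψ = -1.3983, q = Δφ/Δψ = 0.5454, d_rh = R√(Δφ²+q²Δλ²) = 3305.6 nmi
Excess = 3305.6 − 3201.9 = 103.7 ≈ 104 nmi

104 nmi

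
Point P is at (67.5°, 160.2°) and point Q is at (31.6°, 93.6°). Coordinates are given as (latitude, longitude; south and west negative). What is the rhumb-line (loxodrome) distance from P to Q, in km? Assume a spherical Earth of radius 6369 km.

Δψ = ln[tan(π/4+φ₂/2)/tan(π/4+φ₁/2)] = -1.0331;  Δφ = -0.6266 rad,  Δλ = -1.1624 rad
q = Δφ/Δψ = 0.6065
d = R·√(Δφ² + q²Δλ²) = 6369·0.94320 = 6007 km

6007 km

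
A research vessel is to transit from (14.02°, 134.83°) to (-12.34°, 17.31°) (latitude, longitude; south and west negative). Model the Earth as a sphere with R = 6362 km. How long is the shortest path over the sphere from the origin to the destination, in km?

cos σ = sin φ₁ sin φ₂ + cos φ₁ cos φ₂ cos Δλ
      = sin(14.02°)sin(-12.34°) + cos(14.02°)cos(-12.34°)cos(-117.52°) = -0.4897
σ = 119.322° → d = Rσ = 6362·2.08255 = 13249 km

13249 km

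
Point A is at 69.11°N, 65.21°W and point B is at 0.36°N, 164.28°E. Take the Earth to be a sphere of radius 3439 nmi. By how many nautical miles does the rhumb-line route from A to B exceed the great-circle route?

Great circle: cos σ = sin φ₁ sin φ₂ + cos φ₁ cos φ₂ cos Δλ,  σ = 1.7985 rad → d_gc = 6185.07 nmi
Rhumb line: Δψ = -1.6847, q = Δφ/Δψ = 0.7123, d_rh = R√(Δφ²+q²Δλ²) = 6939.63 nmi
Excess = 6939.63 − 6185.07 = 754.56 ≈ 755 nmi

755 nmi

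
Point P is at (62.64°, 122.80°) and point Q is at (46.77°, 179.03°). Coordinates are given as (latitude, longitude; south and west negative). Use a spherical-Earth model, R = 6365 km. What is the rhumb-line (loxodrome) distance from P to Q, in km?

Δψ = ln[tan(π/4+φ₂/2)/tan(π/4+φ₁/2)] = -0.4873;  Δφ = -0.2770 rad,  Δλ = +0.9814 rad
q = Δφ/Δψ = 0.5684
d = R·√(Δφ² + q²Δλ²) = 6365·0.62284 = 3964 km

3964 km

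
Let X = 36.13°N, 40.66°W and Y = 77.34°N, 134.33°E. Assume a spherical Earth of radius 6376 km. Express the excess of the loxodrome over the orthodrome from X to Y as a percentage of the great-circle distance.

Great circle: σ = 1.1604 rad → d_gc = Rσ = 7398.9 km
Rhumb: Δφ = +0.7193, Δλ = +3.0542, Δψ = +1.5218, q = Δφ/Δψ = 0.4726 → d_rh = R√(Δφ²+q²Δλ²) = 10283.1 km
Excess = (10283.1 − 7398.9) / 7398.9 = 2884.2 / 7398.9 = 38.98% ≈ 39.0%

39.0%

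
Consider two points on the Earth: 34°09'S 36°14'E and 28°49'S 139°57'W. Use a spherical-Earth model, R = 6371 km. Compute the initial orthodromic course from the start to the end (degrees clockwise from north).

θ = atan2( sin Δλ·cos φ₂ ,  cos φ₁ sin φ₂ − sin φ₁ cos φ₂ cos Δλ )
  = atan2(-0.0583, -0.8897) = 183.75°

183.8°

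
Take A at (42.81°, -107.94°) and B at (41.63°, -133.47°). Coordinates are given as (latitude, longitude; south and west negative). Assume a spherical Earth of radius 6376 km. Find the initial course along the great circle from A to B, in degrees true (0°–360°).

275.1°

θ = atan2( sin Δλ·cos φ₂ ,  cos φ₁ sin φ₂ − sin φ₁ cos φ₂ cos Δλ )
  = atan2(-0.3221, +0.0290) = 275.14°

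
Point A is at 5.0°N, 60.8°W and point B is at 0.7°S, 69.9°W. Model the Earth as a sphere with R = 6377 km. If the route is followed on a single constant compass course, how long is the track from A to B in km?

Rhumb course C = atan2(Δλ, Δψ) with Δψ = ln[tan(π/4+φ₂/2)/tan(π/4+φ₁/2)] = -0.0996, Δλ = -0.1588 → C = 237.91°
d = R·|Δφ| / |cos C| = 6377·0.09948 / 0.53126 = 1194 km

1194 km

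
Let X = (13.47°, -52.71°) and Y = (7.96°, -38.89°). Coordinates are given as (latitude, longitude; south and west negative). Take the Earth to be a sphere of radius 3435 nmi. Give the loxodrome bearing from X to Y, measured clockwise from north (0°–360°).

112.1°

Meridional parts: M(φ₁)=+0.2373, M(φ₂)=+0.1394 → ΔM = -0.0979;  Δλ = +0.2412 rad
tan C = Δλ / ΔM = -2.4634 → C = 112.09°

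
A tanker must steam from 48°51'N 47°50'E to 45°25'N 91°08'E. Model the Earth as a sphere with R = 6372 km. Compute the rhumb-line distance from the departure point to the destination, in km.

3297 km

Rhumb course C = atan2(Δλ, Δψ) with Δψ = ln[tan(π/4+φ₂/2)/tan(π/4+φ₁/2)] = -0.0881, Δλ = +0.7557 → C = 96.65°
d = R·|Δφ| / |cos C| = 6372·0.05992 / 0.11583 = 3297 km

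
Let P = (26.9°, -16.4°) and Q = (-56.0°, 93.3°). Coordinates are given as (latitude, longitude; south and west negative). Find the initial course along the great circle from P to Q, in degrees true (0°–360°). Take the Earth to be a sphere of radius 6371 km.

141.2°

N = sin Δλ·cos φ₂ = +0.5265;  D = cos φ₁ sin φ₂ − sin φ₁ cos φ₂ cos Δλ = -0.6540
initial course = atan2(N, D) = 141.17°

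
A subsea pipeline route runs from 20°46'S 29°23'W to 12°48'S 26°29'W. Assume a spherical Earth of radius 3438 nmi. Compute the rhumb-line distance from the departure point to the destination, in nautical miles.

506 nmi

Rhumb course C = atan2(Δλ, Δψ) with Δψ = ln[tan(π/4+φ₂/2)/tan(π/4+φ₁/2)] = +0.1454, Δλ = +0.0506 → C = 19.20°
d = R·|Δφ| / |cos C| = 3438·0.13904 / 0.94439 = 506 nmi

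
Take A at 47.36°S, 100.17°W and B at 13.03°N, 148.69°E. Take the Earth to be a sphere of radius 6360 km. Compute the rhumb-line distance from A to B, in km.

12977 km

Δψ = ln[tan(π/4+φ₂/2)/tan(π/4+φ₁/2)] = +1.1703;  Δφ = +1.0540 rad,  Δλ = -1.9398 rad
q = Δφ/Δψ = 0.9006
d = R·√(Δφ² + q²Δλ²) = 6360·2.04036 = 12977 km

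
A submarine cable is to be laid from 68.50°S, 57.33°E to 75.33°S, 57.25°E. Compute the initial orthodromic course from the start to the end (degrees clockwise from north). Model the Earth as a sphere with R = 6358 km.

N = sin Δλ·cos φ₂ = -0.0004;  D = cos φ₁ sin φ₂ − sin φ₁ cos φ₂ cos Δλ = -0.1189
initial course = atan2(N, D) = 180.17°

180.2°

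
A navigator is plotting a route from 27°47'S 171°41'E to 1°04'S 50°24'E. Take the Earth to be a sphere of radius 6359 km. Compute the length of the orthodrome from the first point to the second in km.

12961 km

cos σ = sin φ₁ sin φ₂ + cos φ₁ cos φ₂ cos Δλ
      = sin(-27.78°)sin(-1.07°) + cos(-27.78°)cos(-1.07°)cos(-121.28°) = -0.4507
σ = 116.785° → d = Rσ = 6359·2.03829 = 12961 km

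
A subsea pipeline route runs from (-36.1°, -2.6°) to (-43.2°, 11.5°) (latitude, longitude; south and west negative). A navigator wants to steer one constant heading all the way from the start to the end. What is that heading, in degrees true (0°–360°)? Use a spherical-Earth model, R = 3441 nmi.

123.2°

Δψ = ln[tan(π/4+φ₂/2)/tan(π/4+φ₁/2)] = -0.1612
Δλ = +0.2461 rad (taken the short way round)
course = atan2(Δλ, Δψ) = 123.22°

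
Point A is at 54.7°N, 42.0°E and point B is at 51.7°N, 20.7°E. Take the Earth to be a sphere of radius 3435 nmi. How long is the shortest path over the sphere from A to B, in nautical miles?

cos σ = sin φ₁ sin φ₂ + cos φ₁ cos φ₂ cos Δλ
      = sin(54.70°)sin(51.70°) + cos(54.70°)cos(51.70°)cos(-21.30°) = 0.9742
σ = 13.052° → d = Rσ = 3435·0.22780 = 782 nmi

782 nmi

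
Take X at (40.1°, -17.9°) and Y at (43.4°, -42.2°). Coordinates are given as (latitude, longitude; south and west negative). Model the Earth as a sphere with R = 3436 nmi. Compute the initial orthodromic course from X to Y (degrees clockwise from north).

N = sin Δλ·cos φ₂ = -0.2990;  D = cos φ₁ sin φ₂ − sin φ₁ cos φ₂ cos Δλ = +0.0990
initial course = atan2(N, D) = 288.32°

288.3°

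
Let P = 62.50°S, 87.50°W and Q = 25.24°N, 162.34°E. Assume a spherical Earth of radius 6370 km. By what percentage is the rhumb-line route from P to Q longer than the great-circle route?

3.8%

Great circle: σ = 2.1202 rad → d_gc = Rσ = 13505.7 km
Rhumb: Δφ = +1.5314, Δλ = -1.9227, Δψ = +1.8632, q = Δφ/Δψ = 0.8219 → d_rh = R√(Δφ²+q²Δλ²) = 14017.0 km
Excess = (14017.0 − 13505.7) / 13505.7 = 511.3 / 13505.7 = 3.79% ≈ 3.8%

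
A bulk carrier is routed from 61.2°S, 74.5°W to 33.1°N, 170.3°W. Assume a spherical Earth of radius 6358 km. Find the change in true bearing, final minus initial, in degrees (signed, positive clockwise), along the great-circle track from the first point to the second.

+43.1°

Initial bearing θ₁ = atan2(sin Δλ cos φ₂, cos φ₁ sin φ₂ − sin φ₁ cos φ₂ cos Δλ) = 282.77°
Final bearing θ₂ = (initial bearing from the destination back to the start) + 180° = 325.89°
Δθ = θ₂ − θ₁ = +43.1°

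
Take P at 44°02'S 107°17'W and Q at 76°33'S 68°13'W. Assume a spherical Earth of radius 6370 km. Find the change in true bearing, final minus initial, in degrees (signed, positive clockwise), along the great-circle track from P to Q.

At departure: θ₁ = atan2(sin Δλ cos φ₂, cos φ₁ sin φ₂ − sin φ₁ cos φ₂ cos Δλ) = 165.67°
At arrival: θ₂ = atan2(sin Δλ cos φ₁, −cos φ₂ sin φ₁ + sin φ₂ cos φ₁ cos Δλ) = 130.08°
Δθ = θ₂ − θ₁ = -35.6°

-35.6°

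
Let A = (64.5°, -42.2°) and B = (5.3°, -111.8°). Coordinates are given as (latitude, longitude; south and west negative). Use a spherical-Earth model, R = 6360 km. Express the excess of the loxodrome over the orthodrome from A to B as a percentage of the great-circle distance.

Great circle: σ = 1.3358 rad → d_gc = Rσ = 8496.0 km
Rhumb: Δφ = -1.0332, Δλ = -1.2147, Δψ = -1.3934, q = Δφ/Δψ = 0.7415 → d_rh = R√(Δφ²+q²Δλ²) = 8718.1 km
Excess = (8718.1 − 8496.0) / 8496.0 = 222.1 / 8496.0 = 2.61% ≈ 2.6%

2.6%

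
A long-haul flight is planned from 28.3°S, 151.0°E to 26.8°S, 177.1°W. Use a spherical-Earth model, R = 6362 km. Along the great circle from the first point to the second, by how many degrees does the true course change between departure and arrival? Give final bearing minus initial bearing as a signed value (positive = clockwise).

-15.1°

Initial bearing θ₁ = atan2(sin Δλ cos φ₂, cos φ₁ sin φ₂ − sin φ₁ cos φ₂ cos Δλ) = 94.57°
Final bearing θ₂ = (initial bearing from the destination back to the start) + 180° = 79.51°
Δθ = θ₂ − θ₁ = -15.1°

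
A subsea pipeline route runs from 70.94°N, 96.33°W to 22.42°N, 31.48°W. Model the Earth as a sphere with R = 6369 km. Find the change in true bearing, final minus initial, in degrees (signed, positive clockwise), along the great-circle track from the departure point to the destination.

At departure: θ₁ = atan2(sin Δλ cos φ₂, cos φ₁ sin φ₂ − sin φ₁ cos φ₂ cos Δλ) = 106.43°
At arrival: θ₂ = atan2(sin Δλ cos φ₁, −cos φ₂ sin φ₁ + sin φ₂ cos φ₁ cos Δλ) = 160.19°
Δθ = θ₂ − θ₁ = +53.8°

+53.8°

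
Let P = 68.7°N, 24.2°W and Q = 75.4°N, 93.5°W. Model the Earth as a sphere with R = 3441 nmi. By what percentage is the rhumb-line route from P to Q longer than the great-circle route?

Great circle: σ = 0.3654 rad → d_gc = Rσ = 1257.4 nmi
Rhumb: Δφ = +0.1169, Δλ = -1.2095, Δψ = +0.3839, q = Δφ/Δψ = 0.3046 → d_rh = R√(Δφ²+q²Δλ²) = 1330.2 nmi
Excess = (1330.2 − 1257.4) / 1257.4 = 72.8 / 1257.4 = 5.79% ≈ 5.8%

5.8%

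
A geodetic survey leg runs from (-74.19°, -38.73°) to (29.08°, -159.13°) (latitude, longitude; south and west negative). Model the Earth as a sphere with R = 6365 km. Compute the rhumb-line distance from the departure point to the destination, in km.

14974 km

Rhumb course C = atan2(Δλ, Δψ) with Δψ = ln[tan(π/4+φ₂/2)/tan(π/4+φ₁/2)] = +2.5052, Δλ = -2.1014 → C = 320.01°
d = R·|Δφ| / |cos C| = 6365·1.80240 / 0.76616 = 14974 km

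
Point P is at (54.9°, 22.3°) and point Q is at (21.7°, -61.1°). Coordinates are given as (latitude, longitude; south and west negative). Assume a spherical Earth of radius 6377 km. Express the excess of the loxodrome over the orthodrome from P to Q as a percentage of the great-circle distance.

Great circle: σ = 1.1983 rad → d_gc = Rσ = 7641.7 km
Rhumb: Δφ = -0.5794, Δλ = -1.4556, Δψ = -0.7631, q = Δφ/Δψ = 0.7594 → d_rh = R√(Δφ²+q²Δλ²) = 7958.6 km
Excess = (7958.6 − 7641.7) / 7641.7 = 316.9 / 7641.7 = 4.147% ≈ 4.1%

4.1%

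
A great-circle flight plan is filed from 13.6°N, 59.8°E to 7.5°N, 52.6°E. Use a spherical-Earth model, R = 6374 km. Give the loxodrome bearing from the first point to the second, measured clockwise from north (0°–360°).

229.2°

Δψ = ln[tan(π/4+φ₂/2)/tan(π/4+φ₁/2)] = -0.1084
Δλ = -0.1257 rad (taken the short way round)
course = atan2(Δλ, Δψ) = 229.23°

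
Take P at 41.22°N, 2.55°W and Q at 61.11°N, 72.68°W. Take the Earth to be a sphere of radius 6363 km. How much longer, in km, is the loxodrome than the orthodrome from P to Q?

Great circle: cos σ = sin φ₁ sin φ₂ + cos φ₁ cos φ₂ cos Δλ,  σ = 0.7948 rad → d_gc = 5057.0 km
Rhumb line: Δψ = +0.5654, q = Δφ/Δψ = 0.6140, d_rh = R√(Δφ²+q²Δλ²) = 5267.3 km
Excess = 5267.3 − 5057.0 = 210.3 ≈ 210 km

210 km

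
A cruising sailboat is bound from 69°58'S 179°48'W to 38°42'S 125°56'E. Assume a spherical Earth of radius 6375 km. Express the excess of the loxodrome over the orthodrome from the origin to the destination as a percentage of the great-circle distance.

2.6%

Great circle: σ = 0.7324 rad → d_gc = Rσ = 4669.3 km
Rhumb: Δφ = +0.5457, Δλ = -0.9471, Δψ = +1.0001, q = Δφ/Δψ = 0.5456 → d_rh = R√(Δφ²+q²Δλ²) = 4791.3 km
Excess = (4791.3 − 4669.3) / 4669.3 = 122.0 / 4669.3 = 2.61% ≈ 2.6%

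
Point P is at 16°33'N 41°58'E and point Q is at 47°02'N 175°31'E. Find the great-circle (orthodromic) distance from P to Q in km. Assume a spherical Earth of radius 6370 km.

11561 km

cos σ = sin φ₁ sin φ₂ + cos φ₁ cos φ₂ cos Δλ
      = sin(16.55°)sin(47.03°) + cos(16.55°)cos(47.03°)cos(133.55°) = -0.2417
σ = 103.987° → d = Rσ = 6370·1.81491 = 11561 km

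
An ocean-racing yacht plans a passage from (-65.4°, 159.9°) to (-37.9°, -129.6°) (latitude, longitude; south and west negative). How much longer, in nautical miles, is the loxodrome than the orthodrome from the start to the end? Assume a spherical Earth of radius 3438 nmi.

Great circle: cos σ = sin φ₁ sin φ₂ + cos φ₁ cos φ₂ cos Δλ,  σ = 0.8390 rad → d_gc = 2884.6 nmi
Rhumb line: Δψ = +0.8073, q = Δφ/Δψ = 0.5945, d_rh = R√(Δφ²+q²Δλ²) = 3008.0 nmi
Excess = 3008.0 − 2884.6 = 123.4 ≈ 123 nmi

123 nmi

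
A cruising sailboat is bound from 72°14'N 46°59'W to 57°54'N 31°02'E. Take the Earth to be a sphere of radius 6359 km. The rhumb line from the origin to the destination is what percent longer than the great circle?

Great circle: σ = 0.5728 rad → d_gc = Rσ = 3642.4 km
Rhumb: Δφ = -0.2502, Δλ = +1.3616, Δψ = -0.6101, q = Δφ/Δψ = 0.4100 → d_rh = R√(Δφ²+q²Δλ²) = 3890.4 km
Excess = (3890.4 − 3642.4) / 3642.4 = 248.0 / 3642.4 = 6.81% ≈ 6.8%

6.8%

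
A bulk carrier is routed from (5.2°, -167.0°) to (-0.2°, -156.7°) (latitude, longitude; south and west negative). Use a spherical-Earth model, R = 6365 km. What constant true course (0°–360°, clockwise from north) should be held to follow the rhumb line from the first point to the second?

117.7°

Δψ = ln[tan(π/4+φ₂/2)/tan(π/4+φ₁/2)] = -0.0944
Δλ = +0.1798 rad (taken the short way round)
course = atan2(Δλ, Δψ) = 117.70°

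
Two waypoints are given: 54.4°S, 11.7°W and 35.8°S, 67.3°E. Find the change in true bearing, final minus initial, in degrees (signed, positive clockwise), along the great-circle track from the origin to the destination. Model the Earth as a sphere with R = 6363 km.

At departure: θ₁ = atan2(sin Δλ cos φ₂, cos φ₁ sin φ₂ − sin φ₁ cos φ₂ cos Δλ) = 105.09°
At arrival: θ₂ = atan2(sin Δλ cos φ₁, −cos φ₂ sin φ₁ + sin φ₂ cos φ₁ cos Δλ) = 43.87°
Δθ = θ₂ − θ₁ = -61.2°

-61.2°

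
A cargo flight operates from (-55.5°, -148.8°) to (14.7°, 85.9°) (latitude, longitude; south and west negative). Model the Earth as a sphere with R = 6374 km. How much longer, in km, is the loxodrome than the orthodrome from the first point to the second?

736 km

Great circle: cos σ = sin φ₁ sin φ₂ + cos φ₁ cos φ₂ cos Δλ,  σ = 2.1244 rad → d_gc = 13540.6 km
Rhumb line: Δψ = +1.4290, q = Δφ/Δψ = 0.8574, d_rh = R√(Δφ²+q²Δλ²) = 14277.0 km
Excess = 14277.0 − 13540.6 = 736.4 ≈ 736 km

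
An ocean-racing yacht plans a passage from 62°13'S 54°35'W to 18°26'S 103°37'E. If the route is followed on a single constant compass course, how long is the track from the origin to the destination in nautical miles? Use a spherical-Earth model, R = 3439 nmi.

Δψ = ln[tan(π/4+φ₂/2)/tan(π/4+φ₁/2)] = +1.0696;  Δφ = +0.7642 rad,  Δλ = +2.7611 rad
q = Δφ/Δψ = 0.7144
d = R·√(Δφ² + q²Δλ²) = 3439·2.11540 = 7275 nmi

7275 nmi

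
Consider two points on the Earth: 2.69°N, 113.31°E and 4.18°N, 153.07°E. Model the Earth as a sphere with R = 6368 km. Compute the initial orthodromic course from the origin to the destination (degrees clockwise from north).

86.7°

θ = atan2( sin Δλ·cos φ₂ ,  cos φ₁ sin φ₂ − sin φ₁ cos φ₂ cos Δλ )
  = atan2(+0.6379, +0.0368) = 86.70°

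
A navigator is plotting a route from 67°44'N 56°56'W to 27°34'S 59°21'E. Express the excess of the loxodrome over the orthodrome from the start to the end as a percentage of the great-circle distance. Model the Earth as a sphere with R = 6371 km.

5.2%

Great circle: σ = 2.1859 rad → d_gc = Rσ = 13926.1 km
Rhumb: Δφ = -1.6633, Δλ = +2.0295, Δψ = -2.1264, q = Δφ/Δψ = 0.7822 → d_rh = R√(Δφ²+q²Δλ²) = 14648.8 km
Excess = (14648.8 − 13926.1) / 13926.1 = 722.7 / 13926.1 = 5.19% ≈ 5.2%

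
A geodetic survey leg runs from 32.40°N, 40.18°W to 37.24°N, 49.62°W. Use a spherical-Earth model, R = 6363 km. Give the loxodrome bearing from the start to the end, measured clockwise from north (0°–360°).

Δψ = ln[tan(π/4+φ₂/2)/tan(π/4+φ₁/2)] = +0.1030
Δλ = -0.1648 rad (taken the short way round)
course = atan2(Δλ, Δψ) = 302.00°

302.0°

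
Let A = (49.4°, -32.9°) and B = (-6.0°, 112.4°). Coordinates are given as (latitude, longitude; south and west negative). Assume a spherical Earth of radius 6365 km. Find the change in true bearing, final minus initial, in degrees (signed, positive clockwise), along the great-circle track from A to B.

+106.4°

At departure: θ₁ = atan2(sin Δλ cos φ₂, cos φ₁ sin φ₂ − sin φ₁ cos φ₂ cos Δλ) = 45.68°
At arrival: θ₂ = atan2(sin Δλ cos φ₁, −cos φ₂ sin φ₁ + sin φ₂ cos φ₁ cos Δλ) = 152.08°
Δθ = θ₂ − θ₁ = +106.4°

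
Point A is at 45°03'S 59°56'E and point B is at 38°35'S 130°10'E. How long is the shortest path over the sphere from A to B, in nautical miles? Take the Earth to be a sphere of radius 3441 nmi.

Haversine: a = sin²(Δφ/2)+cos φ₁ cos φ₂ sin²(Δλ/2) = 0.18593;  σ = 2·atan2(√a,√(1−a))
σ = 51.087° → d = Rσ = 3441·0.89163 = 3068 nmi

3068 nmi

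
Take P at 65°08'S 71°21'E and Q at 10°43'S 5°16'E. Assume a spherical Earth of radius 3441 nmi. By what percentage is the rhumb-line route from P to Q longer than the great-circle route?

Great circle: σ = 1.2279 rad → d_gc = Rσ = 4225.2 nmi
Rhumb: Δφ = +0.9498, Δλ = -1.1534, Δψ = +1.3238, q = Δφ/Δψ = 0.7174 → d_rh = R√(Δφ²+q²Δλ²) = 4334.4 nmi
Excess = (4334.4 − 4225.2) / 4225.2 = 109.2 / 4225.2 = 2.58% ≈ 2.6%

2.6%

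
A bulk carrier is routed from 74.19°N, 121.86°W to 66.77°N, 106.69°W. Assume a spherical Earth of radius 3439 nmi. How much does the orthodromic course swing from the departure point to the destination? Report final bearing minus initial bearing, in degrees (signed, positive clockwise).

At departure: θ₁ = atan2(sin Δλ cos φ₂, cos φ₁ sin φ₂ − sin φ₁ cos φ₂ cos Δλ) = 138.32°
At arrival: θ₂ = atan2(sin Δλ cos φ₁, −cos φ₂ sin φ₁ + sin φ₂ cos φ₁ cos Δλ) = 152.65°
Δθ = θ₂ − θ₁ = +14.3°

+14.3°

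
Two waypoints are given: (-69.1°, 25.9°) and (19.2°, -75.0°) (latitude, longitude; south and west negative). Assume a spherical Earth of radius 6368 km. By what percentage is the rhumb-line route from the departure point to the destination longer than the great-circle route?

Great circle: σ = 1.9508 rad → d_gc = Rσ = 12422.8 km
Rhumb: Δφ = +1.5411, Δλ = -1.7610, Δψ = +2.0320, q = Δφ/Δψ = 0.7584 → d_rh = R√(Δφ²+q²Δλ²) = 12986.6 km
Excess = (12986.6 − 12422.8) / 12422.8 = 563.8 / 12422.8 = 4.54% ≈ 4.5%

4.5%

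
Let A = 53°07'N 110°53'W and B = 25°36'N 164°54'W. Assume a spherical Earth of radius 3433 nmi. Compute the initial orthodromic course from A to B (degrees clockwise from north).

257.3°

N = sin Δλ·cos φ₂ = -0.7298;  D = cos φ₁ sin φ₂ − sin φ₁ cos φ₂ cos Δλ = -0.1645
initial course = atan2(N, D) = 257.30°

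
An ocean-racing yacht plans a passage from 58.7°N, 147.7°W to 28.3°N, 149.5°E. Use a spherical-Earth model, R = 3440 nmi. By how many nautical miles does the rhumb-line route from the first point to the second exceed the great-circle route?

Great circle: cos σ = sin φ₁ sin φ₂ + cos φ₁ cos φ₂ cos Δλ,  σ = 0.9095 rad → d_gc = 3128.5 nmi
Rhumb line: Δψ = -0.7571, q = Δφ/Δψ = 0.7008, d_rh = R√(Δφ²+q²Δλ²) = 3211.4 nmi
Excess = 3211.4 − 3128.5 = 82.9 ≈ 83 nmi

83 nmi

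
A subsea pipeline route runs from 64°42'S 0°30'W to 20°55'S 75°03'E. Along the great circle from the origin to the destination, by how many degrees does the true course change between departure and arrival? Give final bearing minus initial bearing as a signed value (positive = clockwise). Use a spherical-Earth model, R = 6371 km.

Initial bearing θ₁ = atan2(sin Δλ cos φ₂, cos φ₁ sin φ₂ − sin φ₁ cos φ₂ cos Δλ) = 86.32°
Final bearing θ₂ = (initial bearing from the destination back to the start) + 180° = 27.17°
Δθ = θ₂ − θ₁ = -59.2°

-59.2°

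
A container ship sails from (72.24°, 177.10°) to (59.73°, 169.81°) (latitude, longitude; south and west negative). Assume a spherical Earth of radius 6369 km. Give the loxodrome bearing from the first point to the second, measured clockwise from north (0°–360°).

Meridional parts: M(φ₁)=+1.8564, M(φ₂)=+1.3076 → ΔM = -0.5488;  Δλ = -0.1272 rad
tan C = Δλ / ΔM = +0.2318 → C = 193.05°

193.1°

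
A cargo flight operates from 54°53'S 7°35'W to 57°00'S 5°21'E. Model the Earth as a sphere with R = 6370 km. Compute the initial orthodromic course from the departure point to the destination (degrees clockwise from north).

θ = atan2( sin Δλ·cos φ₂ ,  cos φ₁ sin φ₂ − sin φ₁ cos φ₂ cos Δλ )
  = atan2(+0.1219, -0.0482) = 111.59°

111.6°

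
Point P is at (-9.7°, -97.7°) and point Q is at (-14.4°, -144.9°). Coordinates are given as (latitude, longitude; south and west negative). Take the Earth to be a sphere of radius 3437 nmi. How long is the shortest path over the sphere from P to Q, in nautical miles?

cos σ = sin φ₁ sin φ₂ + cos φ₁ cos φ₂ cos Δλ
      = sin(-9.70°)sin(-14.40°) + cos(-9.70°)cos(-14.40°)cos(-47.20°) = 0.6906
σ = 46.323° → d = Rσ = 3437·0.80849 = 2779 nmi

2779 nmi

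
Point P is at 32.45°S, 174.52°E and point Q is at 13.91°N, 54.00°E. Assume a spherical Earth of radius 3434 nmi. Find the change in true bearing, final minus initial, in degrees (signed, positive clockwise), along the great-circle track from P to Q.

+34.1°

Initial bearing θ₁ = atan2(sin Δλ cos φ₂, cos φ₁ sin φ₂ − sin φ₁ cos φ₂ cos Δλ) = 265.78°
Final bearing θ₂ = (initial bearing from the destination back to the start) + 180° = 299.89°
Δθ = θ₂ − θ₁ = +34.1°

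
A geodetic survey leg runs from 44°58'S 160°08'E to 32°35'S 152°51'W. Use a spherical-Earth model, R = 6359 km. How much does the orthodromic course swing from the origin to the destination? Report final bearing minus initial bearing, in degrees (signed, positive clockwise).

Initial bearing θ₁ = atan2(sin Δλ cos φ₂, cos φ₁ sin φ₂ − sin φ₁ cos φ₂ cos Δλ) = 87.68°
Final bearing θ₂ = (initial bearing from the destination back to the start) + 180° = 57.03°
Δθ = θ₂ − θ₁ = -30.6°

-30.6°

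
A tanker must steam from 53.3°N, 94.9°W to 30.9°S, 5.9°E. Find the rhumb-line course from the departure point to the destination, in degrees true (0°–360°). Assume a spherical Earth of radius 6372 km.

Meridional parts: M(φ₁)=+1.1036, M(φ₂)=-0.5675 → ΔM = -1.6711;  Δλ = +1.7593 rad
tan C = Δλ / ΔM = -1.0528 → C = 133.53°

133.5°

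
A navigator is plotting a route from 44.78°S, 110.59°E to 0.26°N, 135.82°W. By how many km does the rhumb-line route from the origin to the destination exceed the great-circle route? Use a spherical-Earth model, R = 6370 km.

475 km

Great circle: cos σ = sin φ₁ sin φ₂ + cos φ₁ cos φ₂ cos Δλ,  σ = 1.8622 rad → d_gc = 11861.9 km
Rhumb line: Δψ = +0.8805, q = Δφ/Δψ = 0.8928, d_rh = R√(Δφ²+q²Δλ²) = 12336.7 km
Excess = 12336.7 − 11861.9 = 474.8 ≈ 475 km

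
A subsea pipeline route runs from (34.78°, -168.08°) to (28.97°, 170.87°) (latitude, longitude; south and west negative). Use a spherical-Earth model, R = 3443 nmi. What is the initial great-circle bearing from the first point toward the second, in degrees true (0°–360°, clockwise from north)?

N = sin Δλ·cos φ₂ = -0.3142;  D = cos φ₁ sin φ₂ − sin φ₁ cos φ₂ cos Δλ = -0.0679
initial course = atan2(N, D) = 257.80°

257.8°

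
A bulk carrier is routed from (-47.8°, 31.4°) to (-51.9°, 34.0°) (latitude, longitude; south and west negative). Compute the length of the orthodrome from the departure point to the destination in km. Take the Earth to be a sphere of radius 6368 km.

492 km

Haversine: a = sin²(Δφ/2)+cos φ₁ cos φ₂ sin²(Δλ/2) = 0.00149;  σ = 2·atan2(√a,√(1−a))
σ = 4.429° → d = Rσ = 6368·0.07730 = 492 km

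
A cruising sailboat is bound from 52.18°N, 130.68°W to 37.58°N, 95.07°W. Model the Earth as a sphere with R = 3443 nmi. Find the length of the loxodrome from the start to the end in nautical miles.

Rhumb course C = atan2(Δλ, Δψ) with Δψ = ln[tan(π/4+φ₂/2)/tan(π/4+φ₁/2)] = -0.3626, Δλ = +0.6215 → C = 120.26°
d = R·|Δφ| / |cos C| = 3443·0.25482 / 0.50389 = 1741 nmi

1741 nmi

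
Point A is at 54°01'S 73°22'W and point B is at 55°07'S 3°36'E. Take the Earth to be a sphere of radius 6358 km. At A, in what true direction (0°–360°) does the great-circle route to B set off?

124.1°

θ = atan2( sin Δλ·cos φ₂ ,  cos φ₁ sin φ₂ − sin φ₁ cos φ₂ cos Δλ )
  = atan2(+0.5572, -0.3776) = 124.13°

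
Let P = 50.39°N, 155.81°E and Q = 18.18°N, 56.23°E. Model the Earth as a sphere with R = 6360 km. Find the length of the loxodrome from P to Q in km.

9587 km

Rhumb course C = atan2(Δλ, Δψ) with Δψ = ln[tan(π/4+φ₂/2)/tan(π/4+φ₁/2)] = -0.6986, Δλ = -1.7380 → C = 248.10°
d = R·|Δφ| / |cos C| = 6360·0.56217 / 0.37293 = 9587 km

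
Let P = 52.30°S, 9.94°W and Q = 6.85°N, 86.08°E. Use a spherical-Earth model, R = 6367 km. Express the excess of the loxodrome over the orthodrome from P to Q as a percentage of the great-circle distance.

2.8%

Great circle: σ = 1.7295 rad → d_gc = Rσ = 11011.8 km
Rhumb: Δφ = +1.0324, Δλ = +1.6759, Δψ = +1.1945, q = Δφ/Δψ = 0.8642 → d_rh = R√(Δφ²+q²Δλ²) = 11324.4 km
Excess = (11324.4 − 11011.8) / 11011.8 = 312.6 / 11011.8 = 2.84% ≈ 2.8%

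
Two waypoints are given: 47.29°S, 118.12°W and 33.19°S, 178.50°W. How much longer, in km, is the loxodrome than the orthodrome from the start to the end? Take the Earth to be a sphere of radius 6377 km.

110 km

Great circle: cos σ = sin φ₁ sin φ₂ + cos φ₁ cos φ₂ cos Δλ,  σ = 0.8192 rad → d_gc = 5224.2 km
Rhumb line: Δψ = +0.3244, q = Δφ/Δψ = 0.7586, d_rh = R√(Δφ²+q²Δλ²) = 5334.3 km
Excess = 5334.3 − 5224.2 = 110.1 ≈ 110 km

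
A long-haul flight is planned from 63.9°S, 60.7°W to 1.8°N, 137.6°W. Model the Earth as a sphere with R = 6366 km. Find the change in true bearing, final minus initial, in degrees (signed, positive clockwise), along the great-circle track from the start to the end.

+52.0°

Initial bearing θ₁ = atan2(sin Δλ cos φ₂, cos φ₁ sin φ₂ − sin φ₁ cos φ₂ cos Δλ) = 282.58°
Final bearing θ₂ = (initial bearing from the destination back to the start) + 180° = 334.56°
Δθ = θ₂ − θ₁ = +52.0°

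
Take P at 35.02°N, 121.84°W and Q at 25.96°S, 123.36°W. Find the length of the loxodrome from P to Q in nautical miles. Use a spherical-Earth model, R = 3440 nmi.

3662 nmi

Δψ = ln[tan(π/4+φ₂/2)/tan(π/4+φ₁/2)] = -1.1227;  Δφ = -1.0643 rad,  Δλ = -0.0265 rad
q = Δφ/Δψ = 0.9480
d = R·√(Δφ² + q²Δλ²) = 3440·1.06460 = 3662 nmi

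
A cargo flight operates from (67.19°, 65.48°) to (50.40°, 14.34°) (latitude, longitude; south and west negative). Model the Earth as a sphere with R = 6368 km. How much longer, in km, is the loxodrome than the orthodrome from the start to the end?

84 km

Great circle: cos σ = sin φ₁ sin φ₂ + cos φ₁ cos φ₂ cos Δλ,  σ = 0.5250 rad → d_gc = 3343.5 km
Rhumb line: Δψ = -0.5793, q = Δφ/Δψ = 0.5059, d_rh = R√(Δφ²+q²Δλ²) = 3427.9 km
Excess = 3427.9 − 3343.5 = 84.4 ≈ 84 km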